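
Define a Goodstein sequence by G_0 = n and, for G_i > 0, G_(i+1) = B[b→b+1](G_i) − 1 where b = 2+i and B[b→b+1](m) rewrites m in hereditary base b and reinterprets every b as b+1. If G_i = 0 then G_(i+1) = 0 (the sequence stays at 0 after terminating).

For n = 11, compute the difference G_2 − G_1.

943

step 0: 11 = 2^(2 + 1) + 2 + 1; sub 3 for 2: 3^(3 + 1) + 3 + 1; = 85; G_1 = 85−1 = 84
step 1: 84 = 3^(3 + 1) + 3; sub 4 for 3: 4^(4 + 1) + 4; = 1028; G_2 = 1028−1 = 1027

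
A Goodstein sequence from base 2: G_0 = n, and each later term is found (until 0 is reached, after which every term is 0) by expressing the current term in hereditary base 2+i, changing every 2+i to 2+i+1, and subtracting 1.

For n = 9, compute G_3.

(0) 9|_2 = 2^(2 + 1) + 1 ↦ 3^(3 + 1) + 1|_3 = 82 ⇒ 81
(1) 81|_3 = 3^(3 + 1) ↦ 4^(4 + 1)|_4 = 1024 ⇒ 1023
(2) 1023|_4 = 3·4^4 + 3·4^3 + 3·4^2 + 3·4 + 3 ↦ 3·5^5 + 3·5^3 + 3·5^2 + 3·5 + 3|_5 = 9843 ⇒ 9842
(3) 9842|_5 = 3·5^5 + 3·5^3 + 3·5^2 + 3·5 + 2 ↦ 3·6^6 + 3·6^3 + 3·6^2 + 3·6 + 2|_6 = 140744 ⇒ 140743

9842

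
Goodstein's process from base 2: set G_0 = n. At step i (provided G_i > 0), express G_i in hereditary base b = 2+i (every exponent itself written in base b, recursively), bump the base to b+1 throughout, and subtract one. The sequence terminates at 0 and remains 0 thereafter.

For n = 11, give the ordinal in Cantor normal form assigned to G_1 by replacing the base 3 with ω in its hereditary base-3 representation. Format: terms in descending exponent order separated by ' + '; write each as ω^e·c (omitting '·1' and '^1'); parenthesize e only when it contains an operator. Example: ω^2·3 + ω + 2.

G_0 = 11. HB_2(11) = 2^(2 + 1) + 2 + 1. Bump = 85. G_1 = 84.
G_1 = 84. HB_3(84) = 3^(3 + 1) + 3. Bump = 1028. G_2 = 1027.

ω^(ω + 1) + ω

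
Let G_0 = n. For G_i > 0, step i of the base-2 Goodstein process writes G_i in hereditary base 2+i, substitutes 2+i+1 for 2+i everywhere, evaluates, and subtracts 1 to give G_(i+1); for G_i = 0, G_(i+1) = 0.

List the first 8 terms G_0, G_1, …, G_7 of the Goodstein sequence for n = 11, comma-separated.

G_0 = 11. HB_2(11) = 2^(2 + 1) + 2 + 1. Bump = 85. G_1 = 84.
G_1 = 84. HB_3(84) = 3^(3 + 1) + 3. Bump = 1028. G_2 = 1027.
G_2 = 1027. HB_4(1027) = 4^(4 + 1) + 3. Bump = 15628. G_3 = 15627.
G_3 = 15627. HB_5(15627) = 5^(5 + 1) + 2. Bump = 279938. G_4 = 279937.
G_4 = 279937. HB_6(279937) = 6^(6 + 1) + 1. Bump = 5764802. G_5 = 5764801.
G_5 = 5764801. HB_7(5764801) = 7^(7 + 1). Bump = 134217728. G_6 = 134217727.
G_6 = 134217727. HB_8(134217727) = 7·8^8 + 7·8^7 + 7·8^6 + 7·8^5 + 7·8^4 + 7·8^3 + 7·8^2 + 7·8 + 7. Bump = 2749609303. G_7 = 2749609302.

11, 84, 1027, 15627, 279937, 5764801, 134217727, 2749609302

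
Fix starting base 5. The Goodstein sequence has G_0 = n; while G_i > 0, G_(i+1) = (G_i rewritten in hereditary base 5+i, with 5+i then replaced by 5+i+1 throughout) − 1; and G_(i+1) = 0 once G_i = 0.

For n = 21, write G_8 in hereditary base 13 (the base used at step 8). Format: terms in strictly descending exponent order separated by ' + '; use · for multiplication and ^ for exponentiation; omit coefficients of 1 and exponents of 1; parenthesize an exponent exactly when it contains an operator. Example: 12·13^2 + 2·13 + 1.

3·13

G_0 = 21. HB_5(21) = 4·5 + 1. Bump = 25. G_1 = 24.
G_1 = 24. HB_6(24) = 4·6. Bump = 28. G_2 = 27.
G_2 = 27. HB_7(27) = 3·7 + 6. Bump = 30. G_3 = 29.
G_3 = 29. HB_8(29) = 3·8 + 5. Bump = 32. G_4 = 31.
G_4 = 31. HB_9(31) = 3·9 + 4. Bump = 34. G_5 = 33.
G_5 = 33. HB_10(33) = 3·10 + 3. Bump = 36. G_6 = 35.
G_6 = 35. HB_11(35) = 3·11 + 2. Bump = 38. G_7 = 37.
G_7 = 37. HB_12(37) = 3·12 + 1. Bump = 40. G_8 = 39.
G_8 = 39. HB_13(39) = 3·13. Bump = 42. G_9 = 41.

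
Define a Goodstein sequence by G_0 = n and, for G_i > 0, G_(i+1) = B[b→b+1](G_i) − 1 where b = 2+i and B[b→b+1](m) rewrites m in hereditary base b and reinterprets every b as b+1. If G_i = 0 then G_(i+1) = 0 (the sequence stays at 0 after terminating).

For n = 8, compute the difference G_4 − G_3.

87085

8 —HB2→ 2^(2 + 1) —bump→ 3^(3 + 1) = 81 —(−1)→ 80
80 —HB3→ 2·3^3 + 2·3^2 + 2·3 + 2 —bump→ 2·4^4 + 2·4^2 + 2·4 + 2 = 554 —(−1)→ 553
553 —HB4→ 2·4^4 + 2·4^2 + 2·4 + 1 —bump→ 2·5^5 + 2·5^2 + 2·5 + 1 = 6311 —(−1)→ 6310
6310 —HB5→ 2·5^5 + 2·5^2 + 2·5 —bump→ 2·6^6 + 2·6^2 + 2·6 = 93396 —(−1)→ 93395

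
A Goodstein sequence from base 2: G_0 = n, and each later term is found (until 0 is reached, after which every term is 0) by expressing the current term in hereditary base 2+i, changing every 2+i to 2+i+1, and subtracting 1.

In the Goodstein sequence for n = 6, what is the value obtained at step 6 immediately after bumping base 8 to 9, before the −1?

base 2: 6 = 2^2 + 2; at 3: 3^3 + 3 = 30; next = 29
base 3: 29 = 3^3 + 2; at 4: 4^4 + 2 = 258; next = 257
base 4: 257 = 4^4 + 1; at 5: 5^5 + 1 = 3126; next = 3125
base 5: 3125 = 5^5; at 6: 6^6 = 46656; next = 46655
base 6: 46655 = 5·6^5 + 5·6^4 + 5·6^3 + 5·6^2 + 5·6 + 5; at 7: 5·7^5 + 5·7^4 + 5·7^3 + 5·7^2 + 5·7 + 5 = 98040; next = 98039
base 7: 98039 = 5·7^5 + 5·7^4 + 5·7^3 + 5·7^2 + 5·7 + 4; at 8: 5·8^5 + 5·8^4 + 5·8^3 + 5·8^2 + 5·8 + 4 = 187244; next = 187243
base 8: 187243 = 5·8^5 + 5·8^4 + 5·8^3 + 5·8^2 + 5·8 + 3; at 9: 5·9^5 + 5·9^4 + 5·9^3 + 5·9^2 + 5·9 + 3 = 332148; next = 332147

332148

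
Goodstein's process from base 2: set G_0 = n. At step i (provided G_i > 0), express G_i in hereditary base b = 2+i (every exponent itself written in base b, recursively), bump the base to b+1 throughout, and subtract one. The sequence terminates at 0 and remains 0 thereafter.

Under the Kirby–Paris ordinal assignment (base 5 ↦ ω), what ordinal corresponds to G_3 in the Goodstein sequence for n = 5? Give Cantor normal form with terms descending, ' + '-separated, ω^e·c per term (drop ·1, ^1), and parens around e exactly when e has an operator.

ω^3·3 + ω^2·3 + ω·3 + 2

step 0: 5 = 2^2 + 1; sub 3 for 2: 3^3 + 1; = 28; G_1 = 28−1 = 27
step 1: 27 = 3^3; sub 4 for 3: 4^4; = 256; G_2 = 256−1 = 255
step 2: 255 = 3·4^3 + 3·4^2 + 3·4 + 3; sub 5 for 4: 3·5^3 + 3·5^2 + 3·5 + 3; = 468; G_3 = 468−1 = 467
step 3: 467 = 3·5^3 + 3·5^2 + 3·5 + 2; sub 6 for 5: 3·6^3 + 3·6^2 + 3·6 + 2; = 776; G_4 = 776−1 = 775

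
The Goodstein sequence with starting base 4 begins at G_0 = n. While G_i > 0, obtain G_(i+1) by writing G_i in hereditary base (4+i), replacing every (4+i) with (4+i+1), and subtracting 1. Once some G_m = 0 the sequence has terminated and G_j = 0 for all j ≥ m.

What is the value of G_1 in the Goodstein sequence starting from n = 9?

G_0 = 9. HB_4(9) = 2·4 + 1. Bump = 11. G_1 = 10.
G_1 = 10. HB_5(10) = 2·5. Bump = 12. G_2 = 11.

10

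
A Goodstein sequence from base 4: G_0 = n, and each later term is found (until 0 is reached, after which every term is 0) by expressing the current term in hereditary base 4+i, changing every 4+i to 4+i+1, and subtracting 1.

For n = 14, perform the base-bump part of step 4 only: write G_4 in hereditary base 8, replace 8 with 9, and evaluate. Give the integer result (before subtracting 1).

23

step 0: 14 = 3·4 + 2; sub 5 for 4: 3·5 + 2; = 17; G_1 = 17−1 = 16
step 1: 16 = 3·5 + 1; sub 6 for 5: 3·6 + 1; = 19; G_2 = 19−1 = 18
step 2: 18 = 3·6; sub 7 for 6: 3·7; = 21; G_3 = 21−1 = 20
step 3: 20 = 2·7 + 6; sub 8 for 7: 2·8 + 6; = 22; G_4 = 22−1 = 21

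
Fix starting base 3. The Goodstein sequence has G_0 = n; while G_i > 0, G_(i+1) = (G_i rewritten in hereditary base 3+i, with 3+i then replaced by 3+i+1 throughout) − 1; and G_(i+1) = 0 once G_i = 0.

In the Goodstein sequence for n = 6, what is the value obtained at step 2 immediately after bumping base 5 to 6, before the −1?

(0) 6|_3 = 2·3 ↦ 2·4|_4 = 8 ⇒ 7
(1) 7|_4 = 4 + 3 ↦ 5 + 3|_5 = 8 ⇒ 7
(2) 7|_5 = 5 + 2 ↦ 6 + 2|_6 = 8 ⇒ 7

8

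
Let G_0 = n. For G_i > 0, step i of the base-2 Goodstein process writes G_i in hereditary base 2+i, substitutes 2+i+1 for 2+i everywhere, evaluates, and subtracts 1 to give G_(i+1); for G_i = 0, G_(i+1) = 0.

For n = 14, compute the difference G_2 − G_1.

G_0=14  [base 2] 2^(2 + 1) + 2^2 + 2  →[2↦3]→  3^(3 + 1) + 3^3 + 3 = 111  −1 ⇒ G_1=110
G_1=110  [base 3] 3^(3 + 1) + 3^3 + 2  →[3↦4]→  4^(4 + 1) + 4^4 + 2 = 1282  −1 ⇒ G_2=1281

1171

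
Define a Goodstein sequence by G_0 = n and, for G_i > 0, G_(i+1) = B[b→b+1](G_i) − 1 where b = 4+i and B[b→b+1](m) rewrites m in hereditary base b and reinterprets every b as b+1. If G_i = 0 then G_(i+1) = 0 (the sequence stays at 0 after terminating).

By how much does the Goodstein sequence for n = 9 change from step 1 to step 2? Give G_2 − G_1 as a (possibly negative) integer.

[0] 9 ≡ 2·4 + 1 (base 4). Lift 5: 11. −1: 10.
[1] 10 ≡ 2·5 (base 5). Lift 6: 12. −1: 11.

1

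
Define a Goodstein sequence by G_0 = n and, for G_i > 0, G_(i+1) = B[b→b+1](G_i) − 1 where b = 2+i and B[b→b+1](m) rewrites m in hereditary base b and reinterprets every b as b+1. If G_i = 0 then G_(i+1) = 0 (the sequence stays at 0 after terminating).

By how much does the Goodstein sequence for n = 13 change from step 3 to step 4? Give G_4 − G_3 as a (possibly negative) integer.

264619

i=0: 13 = 2^(2 + 1) + 2^2 + 1 (b=2); 2→3: 3^(3 + 1) + 3^3 + 1 = 109; 109−1 = 108
i=1: 108 = 3^(3 + 1) + 3^3 (b=3); 3→4: 4^(4 + 1) + 4^4 = 1280; 1280−1 = 1279
i=2: 1279 = 4^(4 + 1) + 3·4^3 + 3·4^2 + 3·4 + 3 (b=4); 4→5: 5^(5 + 1) + 3·5^3 + 3·5^2 + 3·5 + 3 = 16093; 16093−1 = 16092
i=3: 16092 = 5^(5 + 1) + 3·5^3 + 3·5^2 + 3·5 + 2 (b=5); 5→6: 6^(6 + 1) + 3·6^3 + 3·6^2 + 3·6 + 2 = 280712; 280712−1 = 280711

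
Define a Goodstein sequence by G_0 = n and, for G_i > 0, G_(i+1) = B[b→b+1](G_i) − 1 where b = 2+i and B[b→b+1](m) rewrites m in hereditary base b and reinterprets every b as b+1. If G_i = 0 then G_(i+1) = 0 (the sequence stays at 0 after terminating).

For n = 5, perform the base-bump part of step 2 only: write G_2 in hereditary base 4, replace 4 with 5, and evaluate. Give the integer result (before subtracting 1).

base 2: 5 = 2^2 + 1; at 3: 3^3 + 1 = 28; next = 27
base 3: 27 = 3^3; at 4: 4^4 = 256; next = 255

468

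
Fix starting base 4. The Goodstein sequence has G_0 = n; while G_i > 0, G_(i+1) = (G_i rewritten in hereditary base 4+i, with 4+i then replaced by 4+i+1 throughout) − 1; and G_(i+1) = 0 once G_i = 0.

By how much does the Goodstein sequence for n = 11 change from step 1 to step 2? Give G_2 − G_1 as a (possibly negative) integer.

1

base 4: 11 = 2·4 + 3; at 5: 2·5 + 3 = 13; next = 12
base 5: 12 = 2·5 + 2; at 6: 2·6 + 2 = 14; next = 13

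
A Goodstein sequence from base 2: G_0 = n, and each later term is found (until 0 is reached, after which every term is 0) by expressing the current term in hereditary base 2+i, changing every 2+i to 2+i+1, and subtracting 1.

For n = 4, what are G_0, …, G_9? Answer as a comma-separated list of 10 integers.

(0) 4|_2 = 2^2 ↦ 3^3|_3 = 27 ⇒ 26
(1) 26|_3 = 2·3^2 + 2·3 + 2 ↦ 2·4^2 + 2·4 + 2|_4 = 42 ⇒ 41
(2) 41|_4 = 2·4^2 + 2·4 + 1 ↦ 2·5^2 + 2·5 + 1|_5 = 61 ⇒ 60
(3) 60|_5 = 2·5^2 + 2·5 ↦ 2·6^2 + 2·6|_6 = 84 ⇒ 83
(4) 83|_6 = 2·6^2 + 6 + 5 ↦ 2·7^2 + 7 + 5|_7 = 110 ⇒ 109
(5) 109|_7 = 2·7^2 + 7 + 4 ↦ 2·8^2 + 8 + 4|_8 = 140 ⇒ 139
(6) 139|_8 = 2·8^2 + 8 + 3 ↦ 2·9^2 + 9 + 3|_9 = 174 ⇒ 173
(7) 173|_9 = 2·9^2 + 9 + 2 ↦ 2·10^2 + 10 + 2|_10 = 212 ⇒ 211
(8) 211|_10 = 2·10^2 + 10 + 1 ↦ 2·11^2 + 11 + 1|_11 = 254 ⇒ 253

4, 26, 41, 60, 83, 109, 139, 173, 211, 253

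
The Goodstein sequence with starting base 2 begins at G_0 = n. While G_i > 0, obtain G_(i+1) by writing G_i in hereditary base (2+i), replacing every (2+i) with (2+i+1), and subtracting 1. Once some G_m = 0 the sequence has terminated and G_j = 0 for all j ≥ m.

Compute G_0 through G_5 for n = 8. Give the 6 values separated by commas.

8, 80, 553, 6310, 93395, 1647195

base 2: 8 = 2^(2 + 1); at 3: 3^(3 + 1) = 81; next = 80
base 3: 80 = 2·3^3 + 2·3^2 + 2·3 + 2; at 4: 2·4^4 + 2·4^2 + 2·4 + 2 = 554; next = 553
base 4: 553 = 2·4^4 + 2·4^2 + 2·4 + 1; at 5: 2·5^5 + 2·5^2 + 2·5 + 1 = 6311; next = 6310
base 5: 6310 = 2·5^5 + 2·5^2 + 2·5; at 6: 2·6^6 + 2·6^2 + 2·6 = 93396; next = 93395
base 6: 93395 = 2·6^6 + 2·6^2 + 6 + 5; at 7: 2·7^7 + 2·7^2 + 7 + 5 = 1647196; next = 1647195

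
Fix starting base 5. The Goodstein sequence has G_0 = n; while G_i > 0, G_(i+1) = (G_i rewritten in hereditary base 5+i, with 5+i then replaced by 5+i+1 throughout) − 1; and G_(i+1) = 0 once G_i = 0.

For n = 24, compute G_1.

27

step 0: 24 = 4·5 + 4; sub 6 for 5: 4·6 + 4; = 28; G_1 = 28−1 = 27
step 1: 27 = 4·6 + 3; sub 7 for 6: 4·7 + 3; = 31; G_2 = 31−1 = 30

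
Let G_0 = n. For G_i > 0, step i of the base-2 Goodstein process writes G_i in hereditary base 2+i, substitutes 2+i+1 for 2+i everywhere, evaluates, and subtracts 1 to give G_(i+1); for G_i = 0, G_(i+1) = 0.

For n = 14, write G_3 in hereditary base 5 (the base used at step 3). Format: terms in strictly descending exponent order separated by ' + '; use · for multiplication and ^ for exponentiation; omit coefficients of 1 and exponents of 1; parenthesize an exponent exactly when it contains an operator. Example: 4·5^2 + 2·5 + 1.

step 0: 14 = 2^(2 + 1) + 2^2 + 2; sub 3 for 2: 3^(3 + 1) + 3^3 + 3; = 111; G_1 = 111−1 = 110
step 1: 110 = 3^(3 + 1) + 3^3 + 2; sub 4 for 3: 4^(4 + 1) + 4^4 + 2; = 1282; G_2 = 1282−1 = 1281
step 2: 1281 = 4^(4 + 1) + 4^4 + 1; sub 5 for 4: 5^(5 + 1) + 5^5 + 1; = 18751; G_3 = 18751−1 = 18750
step 3: 18750 = 5^(5 + 1) + 5^5; sub 6 for 5: 6^(6 + 1) + 6^6; = 326592; G_4 = 326592−1 = 326591

5^(5 + 1) + 5^5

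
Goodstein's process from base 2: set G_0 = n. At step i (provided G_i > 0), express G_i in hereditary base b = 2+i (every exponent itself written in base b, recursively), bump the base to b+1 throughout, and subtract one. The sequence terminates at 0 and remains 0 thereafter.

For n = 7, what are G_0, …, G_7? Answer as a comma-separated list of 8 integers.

G_0=7  [base 2] 2^2 + 2 + 1  →[2↦3]→  3^3 + 3 + 1 = 31  −1 ⇒ G_1=30
G_1=30  [base 3] 3^3 + 3  →[3↦4]→  4^4 + 4 = 260  −1 ⇒ G_2=259
G_2=259  [base 4] 4^4 + 3  →[4↦5]→  5^5 + 3 = 3128  −1 ⇒ G_3=3127
G_3=3127  [base 5] 5^5 + 2  →[5↦6]→  6^6 + 2 = 46658  −1 ⇒ G_4=46657
G_4=46657  [base 6] 6^6 + 1  →[6↦7]→  7^7 + 1 = 823544  −1 ⇒ G_5=823543
G_5=823543  [base 7] 7^7  →[7↦8]→  8^8 = 16777216  −1 ⇒ G_6=16777215
G_6=16777215  [base 8] 7·8^7 + 7·8^6 + 7·8^5 + 7·8^4 + 7·8^3 + 7·8^2 + 7·8 + 7  →[8↦9]→  7·9^7 + 7·9^6 + 7·9^5 + 7·9^4 + 7·9^3 + 7·9^2 + 7·9 + 7 = 37665880  −1 ⇒ G_7=37665879

7, 30, 259, 3127, 46657, 823543, 16777215, 37665879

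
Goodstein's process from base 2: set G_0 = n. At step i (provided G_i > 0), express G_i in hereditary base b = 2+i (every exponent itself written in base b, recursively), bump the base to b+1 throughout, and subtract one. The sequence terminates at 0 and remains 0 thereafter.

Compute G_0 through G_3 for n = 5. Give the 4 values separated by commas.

5, 27, 255, 467

5 —HB2→ 2^2 + 1 —bump→ 3^3 + 1 = 28 —(−1)→ 27
27 —HB3→ 3^3 —bump→ 4^4 = 256 —(−1)→ 255
255 —HB4→ 3·4^3 + 3·4^2 + 3·4 + 3 —bump→ 3·5^3 + 3·5^2 + 3·5 + 3 = 468 —(−1)→ 467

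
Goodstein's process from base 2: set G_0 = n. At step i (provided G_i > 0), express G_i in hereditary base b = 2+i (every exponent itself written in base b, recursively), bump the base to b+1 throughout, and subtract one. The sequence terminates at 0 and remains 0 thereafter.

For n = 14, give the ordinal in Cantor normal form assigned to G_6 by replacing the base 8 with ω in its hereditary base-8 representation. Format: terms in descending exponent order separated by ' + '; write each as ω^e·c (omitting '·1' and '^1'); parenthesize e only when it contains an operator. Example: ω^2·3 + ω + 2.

ω^(ω + 1) + ω^5·5 + ω^4·5 + ω^3·5 + ω^2·5 + ω·5 + 3

14 —HB2→ 2^(2 + 1) + 2^2 + 2 —bump→ 3^(3 + 1) + 3^3 + 3 = 111 —(−1)→ 110
110 —HB3→ 3^(3 + 1) + 3^3 + 2 —bump→ 4^(4 + 1) + 4^4 + 2 = 1282 —(−1)→ 1281
1281 —HB4→ 4^(4 + 1) + 4^4 + 1 —bump→ 5^(5 + 1) + 5^5 + 1 = 18751 —(−1)→ 18750
18750 —HB5→ 5^(5 + 1) + 5^5 —bump→ 6^(6 + 1) + 6^6 = 326592 —(−1)→ 326591
326591 —HB6→ 6^(6 + 1) + 5·6^5 + 5·6^4 + 5·6^3 + 5·6^2 + 5·6 + 5 —bump→ 7^(7 + 1) + 5·7^5 + 5·7^4 + 5·7^3 + 5·7^2 + 5·7 + 5 = 5862841 —(−1)→ 5862840
5862840 —HB7→ 7^(7 + 1) + 5·7^5 + 5·7^4 + 5·7^3 + 5·7^2 + 5·7 + 4 —bump→ 8^(8 + 1) + 5·8^5 + 5·8^4 + 5·8^3 + 5·8^2 + 5·8 + 4 = 134404972 —(−1)→ 134404971
134404971 —HB8→ 8^(8 + 1) + 5·8^5 + 5·8^4 + 5·8^3 + 5·8^2 + 5·8 + 3 —bump→ 9^(9 + 1) + 5·9^5 + 5·9^4 + 5·9^3 + 5·9^2 + 5·9 + 3 = 3487116549 —(−1)→ 3487116548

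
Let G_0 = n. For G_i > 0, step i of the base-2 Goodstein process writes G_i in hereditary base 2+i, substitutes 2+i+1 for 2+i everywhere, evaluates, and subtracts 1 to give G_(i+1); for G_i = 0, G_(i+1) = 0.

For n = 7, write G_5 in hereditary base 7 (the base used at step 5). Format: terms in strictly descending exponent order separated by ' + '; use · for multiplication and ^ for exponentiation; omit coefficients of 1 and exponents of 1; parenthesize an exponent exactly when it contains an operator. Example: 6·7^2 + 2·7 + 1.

(0) 7|_2 = 2^2 + 2 + 1 ↦ 3^3 + 3 + 1|_3 = 31 ⇒ 30
(1) 30|_3 = 3^3 + 3 ↦ 4^4 + 4|_4 = 260 ⇒ 259
(2) 259|_4 = 4^4 + 3 ↦ 5^5 + 3|_5 = 3128 ⇒ 3127
(3) 3127|_5 = 5^5 + 2 ↦ 6^6 + 2|_6 = 46658 ⇒ 46657
(4) 46657|_6 = 6^6 + 1 ↦ 7^7 + 1|_7 = 823544 ⇒ 823543

7^7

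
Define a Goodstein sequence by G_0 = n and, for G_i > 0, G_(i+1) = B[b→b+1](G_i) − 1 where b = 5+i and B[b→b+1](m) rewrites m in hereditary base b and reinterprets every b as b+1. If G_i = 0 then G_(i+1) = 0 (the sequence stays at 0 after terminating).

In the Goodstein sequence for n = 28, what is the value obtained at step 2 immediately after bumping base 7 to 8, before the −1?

[0] 28 ≡ 5^2 + 3 (base 5). Lift 6: 39. −1: 38.
[1] 38 ≡ 6^2 + 2 (base 6). Lift 7: 51. −1: 50.

65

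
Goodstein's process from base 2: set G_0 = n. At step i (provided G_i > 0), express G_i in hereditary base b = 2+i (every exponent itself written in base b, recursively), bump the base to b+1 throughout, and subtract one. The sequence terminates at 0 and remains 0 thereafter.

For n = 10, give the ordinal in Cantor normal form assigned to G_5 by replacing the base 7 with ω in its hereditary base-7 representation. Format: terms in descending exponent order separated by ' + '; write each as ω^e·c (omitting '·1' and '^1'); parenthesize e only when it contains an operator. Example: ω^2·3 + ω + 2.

ω^ω·5 + ω^5·5 + ω^4·5 + ω^3·5 + ω^2·5 + ω·5 + 4

G_0=10  [base 2] 2^(2 + 1) + 2  →[2↦3]→  3^(3 + 1) + 3 = 84  −1 ⇒ G_1=83
G_1=83  [base 3] 3^(3 + 1) + 2  →[3↦4]→  4^(4 + 1) + 2 = 1026  −1 ⇒ G_2=1025
G_2=1025  [base 4] 4^(4 + 1) + 1  →[4↦5]→  5^(5 + 1) + 1 = 15626  −1 ⇒ G_3=15625
G_3=15625  [base 5] 5^(5 + 1)  →[5↦6]→  6^(6 + 1) = 279936  −1 ⇒ G_4=279935
G_4=279935  [base 6] 5·6^6 + 5·6^5 + 5·6^4 + 5·6^3 + 5·6^2 + 5·6 + 5  →[6↦7]→  5·7^7 + 5·7^5 + 5·7^4 + 5·7^3 + 5·7^2 + 5·7 + 5 = 4215755  −1 ⇒ G_5=4215754
G_5=4215754  [base 7] 5·7^7 + 5·7^5 + 5·7^4 + 5·7^3 + 5·7^2 + 5·7 + 4  →[7↦8]→  5·8^8 + 5·8^5 + 5·8^4 + 5·8^3 + 5·8^2 + 5·8 + 4 = 84073324  −1 ⇒ G_6=84073323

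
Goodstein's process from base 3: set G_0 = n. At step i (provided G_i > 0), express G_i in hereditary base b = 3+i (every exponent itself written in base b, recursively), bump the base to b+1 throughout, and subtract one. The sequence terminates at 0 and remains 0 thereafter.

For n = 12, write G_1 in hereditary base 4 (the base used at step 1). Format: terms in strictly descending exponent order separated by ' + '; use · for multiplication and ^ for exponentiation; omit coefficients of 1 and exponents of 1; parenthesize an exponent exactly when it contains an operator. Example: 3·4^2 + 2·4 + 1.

4^2 + 3

[0] 12 ≡ 3^2 + 3 (base 3). Lift 4: 20. −1: 19.
[1] 19 ≡ 4^2 + 3 (base 4). Lift 5: 28. −1: 27.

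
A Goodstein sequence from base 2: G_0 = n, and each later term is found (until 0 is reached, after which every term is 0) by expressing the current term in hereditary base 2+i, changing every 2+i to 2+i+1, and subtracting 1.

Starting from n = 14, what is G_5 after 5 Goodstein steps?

(0) 14|_2 = 2^(2 + 1) + 2^2 + 2 ↦ 3^(3 + 1) + 3^3 + 3|_3 = 111 ⇒ 110
(1) 110|_3 = 3^(3 + 1) + 3^3 + 2 ↦ 4^(4 + 1) + 4^4 + 2|_4 = 1282 ⇒ 1281
(2) 1281|_4 = 4^(4 + 1) + 4^4 + 1 ↦ 5^(5 + 1) + 5^5 + 1|_5 = 18751 ⇒ 18750
(3) 18750|_5 = 5^(5 + 1) + 5^5 ↦ 6^(6 + 1) + 6^6|_6 = 326592 ⇒ 326591
(4) 326591|_6 = 6^(6 + 1) + 5·6^5 + 5·6^4 + 5·6^3 + 5·6^2 + 5·6 + 5 ↦ 7^(7 + 1) + 5·7^5 + 5·7^4 + 5·7^3 + 5·7^2 + 5·7 + 5|_7 = 5862841 ⇒ 5862840

5862840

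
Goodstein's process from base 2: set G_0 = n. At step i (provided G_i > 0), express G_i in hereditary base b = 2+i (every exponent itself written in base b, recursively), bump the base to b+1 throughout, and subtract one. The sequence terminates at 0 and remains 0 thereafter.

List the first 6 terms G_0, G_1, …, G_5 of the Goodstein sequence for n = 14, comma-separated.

14, 110, 1281, 18750, 326591, 5862840

(0) 14|_2 = 2^(2 + 1) + 2^2 + 2 ↦ 3^(3 + 1) + 3^3 + 3|_3 = 111 ⇒ 110
(1) 110|_3 = 3^(3 + 1) + 3^3 + 2 ↦ 4^(4 + 1) + 4^4 + 2|_4 = 1282 ⇒ 1281
(2) 1281|_4 = 4^(4 + 1) + 4^4 + 1 ↦ 5^(5 + 1) + 5^5 + 1|_5 = 18751 ⇒ 18750
(3) 18750|_5 = 5^(5 + 1) + 5^5 ↦ 6^(6 + 1) + 6^6|_6 = 326592 ⇒ 326591
(4) 326591|_6 = 6^(6 + 1) + 5·6^5 + 5·6^4 + 5·6^3 + 5·6^2 + 5·6 + 5 ↦ 7^(7 + 1) + 5·7^5 + 5·7^4 + 5·7^3 + 5·7^2 + 5·7 + 5|_7 = 5862841 ⇒ 5862840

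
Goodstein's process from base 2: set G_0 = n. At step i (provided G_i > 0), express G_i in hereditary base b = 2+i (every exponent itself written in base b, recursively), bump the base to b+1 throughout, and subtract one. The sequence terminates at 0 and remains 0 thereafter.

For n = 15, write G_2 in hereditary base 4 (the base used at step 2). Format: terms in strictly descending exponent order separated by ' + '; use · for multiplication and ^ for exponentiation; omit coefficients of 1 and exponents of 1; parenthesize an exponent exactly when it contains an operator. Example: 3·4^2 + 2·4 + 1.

i=0: 15 = 2^(2 + 1) + 2^2 + 2 + 1 (b=2); 2→3: 3^(3 + 1) + 3^3 + 3 + 1 = 112; 112−1 = 111
i=1: 111 = 3^(3 + 1) + 3^3 + 3 (b=3); 3→4: 4^(4 + 1) + 4^4 + 4 = 1284; 1284−1 = 1283
i=2: 1283 = 4^(4 + 1) + 4^4 + 3 (b=4); 4→5: 5^(5 + 1) + 5^5 + 3 = 18753; 18753−1 = 18752

4^(4 + 1) + 4^4 + 3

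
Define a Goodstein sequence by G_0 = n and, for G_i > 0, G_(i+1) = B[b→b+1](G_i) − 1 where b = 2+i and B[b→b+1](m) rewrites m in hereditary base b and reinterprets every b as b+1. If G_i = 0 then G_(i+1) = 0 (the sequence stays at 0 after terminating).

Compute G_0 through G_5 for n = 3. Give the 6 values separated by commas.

i=0: 3 = 2 + 1 (b=2); 2→3: 3 + 1 = 4; 4−1 = 3
i=1: 3 = 3 (b=3); 3→4: 4 = 4; 4−1 = 3
i=2: 3 = 3 (b=4); 4→5: 3 = 3; 3−1 = 2
i=3: 2 = 2 (b=5); 5→6: 2 = 2; 2−1 = 1
i=4: 1 = 1 (b=6); 6→7: 1 = 1; 1−1 = 0

3, 3, 3, 2, 1, 0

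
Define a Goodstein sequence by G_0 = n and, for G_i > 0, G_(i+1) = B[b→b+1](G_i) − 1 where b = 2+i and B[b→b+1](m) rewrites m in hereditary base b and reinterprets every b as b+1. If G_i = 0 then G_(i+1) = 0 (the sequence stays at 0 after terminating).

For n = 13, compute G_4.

[0] 13 ≡ 2^(2 + 1) + 2^2 + 1 (base 2). Lift 3: 109. −1: 108.
[1] 108 ≡ 3^(3 + 1) + 3^3 (base 3). Lift 4: 1280. −1: 1279.
[2] 1279 ≡ 4^(4 + 1) + 3·4^3 + 3·4^2 + 3·4 + 3 (base 4). Lift 5: 16093. −1: 16092.
[3] 16092 ≡ 5^(5 + 1) + 3·5^3 + 3·5^2 + 3·5 + 2 (base 5). Lift 6: 280712. −1: 280711.
[4] 280711 ≡ 6^(6 + 1) + 3·6^3 + 3·6^2 + 3·6 + 1 (base 6). Lift 7: 5765999. −1: 5765998.

280711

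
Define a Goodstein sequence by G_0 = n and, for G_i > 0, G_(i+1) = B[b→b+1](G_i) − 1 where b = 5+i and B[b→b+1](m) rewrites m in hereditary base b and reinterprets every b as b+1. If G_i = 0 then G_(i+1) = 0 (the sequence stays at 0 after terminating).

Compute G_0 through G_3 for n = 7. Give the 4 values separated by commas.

(0) 7|_5 = 5 + 2 ↦ 6 + 2|_6 = 8 ⇒ 7
(1) 7|_6 = 6 + 1 ↦ 7 + 1|_7 = 8 ⇒ 7
(2) 7|_7 = 7 ↦ 8|_8 = 8 ⇒ 7

7, 7, 7, 7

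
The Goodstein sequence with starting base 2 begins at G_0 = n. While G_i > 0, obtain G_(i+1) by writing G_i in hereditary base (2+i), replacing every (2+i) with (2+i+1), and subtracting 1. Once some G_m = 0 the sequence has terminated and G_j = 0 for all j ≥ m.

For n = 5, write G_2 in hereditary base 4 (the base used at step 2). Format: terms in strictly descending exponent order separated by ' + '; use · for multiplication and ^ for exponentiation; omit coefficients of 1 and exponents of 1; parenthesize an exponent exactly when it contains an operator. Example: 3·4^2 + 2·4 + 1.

i=0: 5 = 2^2 + 1 (b=2); 2→3: 3^3 + 1 = 28; 28−1 = 27
i=1: 27 = 3^3 (b=3); 3→4: 4^4 = 256; 256−1 = 255
i=2: 255 = 3·4^3 + 3·4^2 + 3·4 + 3 (b=4); 4→5: 3·5^3 + 3·5^2 + 3·5 + 3 = 468; 468−1 = 467

3·4^3 + 3·4^2 + 3·4 + 3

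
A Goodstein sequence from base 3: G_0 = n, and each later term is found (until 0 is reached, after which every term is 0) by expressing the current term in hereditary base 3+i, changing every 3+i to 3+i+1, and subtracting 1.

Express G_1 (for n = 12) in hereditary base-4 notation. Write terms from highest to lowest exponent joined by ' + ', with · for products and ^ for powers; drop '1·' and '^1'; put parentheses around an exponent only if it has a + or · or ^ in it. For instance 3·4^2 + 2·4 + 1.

G_0=12  [base 3] 3^2 + 3  →[3↦4]→  4^2 + 4 = 20  −1 ⇒ G_1=19
G_1=19  [base 4] 4^2 + 3  →[4↦5]→  5^2 + 3 = 28  −1 ⇒ G_2=27

4^2 + 3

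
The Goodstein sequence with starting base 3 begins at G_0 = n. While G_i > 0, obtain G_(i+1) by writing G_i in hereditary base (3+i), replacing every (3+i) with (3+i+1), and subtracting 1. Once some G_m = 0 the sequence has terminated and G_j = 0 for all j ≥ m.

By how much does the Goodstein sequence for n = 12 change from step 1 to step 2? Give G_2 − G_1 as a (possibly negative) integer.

base 3: 12 = 3^2 + 3; at 4: 4^2 + 4 = 20; next = 19
base 4: 19 = 4^2 + 3; at 5: 5^2 + 3 = 28; next = 27

8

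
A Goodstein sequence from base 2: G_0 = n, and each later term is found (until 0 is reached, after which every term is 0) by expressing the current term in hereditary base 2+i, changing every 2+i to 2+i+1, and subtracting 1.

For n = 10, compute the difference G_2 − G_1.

G_0=10  [base 2] 2^(2 + 1) + 2  →[2↦3]→  3^(3 + 1) + 3 = 84  −1 ⇒ G_1=83
G_1=83  [base 3] 3^(3 + 1) + 2  →[3↦4]→  4^(4 + 1) + 2 = 1026  −1 ⇒ G_2=1025

942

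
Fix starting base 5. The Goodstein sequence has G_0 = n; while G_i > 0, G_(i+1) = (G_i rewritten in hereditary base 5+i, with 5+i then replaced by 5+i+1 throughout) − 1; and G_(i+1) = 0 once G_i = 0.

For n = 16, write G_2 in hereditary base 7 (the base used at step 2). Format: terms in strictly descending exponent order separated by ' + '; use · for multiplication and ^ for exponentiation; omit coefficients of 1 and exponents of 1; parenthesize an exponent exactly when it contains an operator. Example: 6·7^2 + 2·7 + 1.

[0] 16 ≡ 3·5 + 1 (base 5). Lift 6: 19. −1: 18.
[1] 18 ≡ 3·6 (base 6). Lift 7: 21. −1: 20.
[2] 20 ≡ 2·7 + 6 (base 7). Lift 8: 22. −1: 21.

2·7 + 6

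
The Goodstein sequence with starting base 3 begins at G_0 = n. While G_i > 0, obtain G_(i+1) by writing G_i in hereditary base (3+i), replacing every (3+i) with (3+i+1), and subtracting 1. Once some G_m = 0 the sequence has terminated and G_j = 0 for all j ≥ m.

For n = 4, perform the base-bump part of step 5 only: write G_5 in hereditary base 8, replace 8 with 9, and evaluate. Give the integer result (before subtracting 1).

1

step 0: 4 = 3 + 1; sub 4 for 3: 4 + 1; = 5; G_1 = 5−1 = 4
step 1: 4 = 4; sub 5 for 4: 5; = 5; G_2 = 5−1 = 4
step 2: 4 = 4; sub 6 for 5: 4; = 4; G_3 = 4−1 = 3
step 3: 3 = 3; sub 7 for 6: 3; = 3; G_4 = 3−1 = 2
step 4: 2 = 2; sub 8 for 7: 2; = 2; G_5 = 2−1 = 1
step 5: 1 = 1; sub 9 for 8: 1; = 1; G_6 = 1−1 = 0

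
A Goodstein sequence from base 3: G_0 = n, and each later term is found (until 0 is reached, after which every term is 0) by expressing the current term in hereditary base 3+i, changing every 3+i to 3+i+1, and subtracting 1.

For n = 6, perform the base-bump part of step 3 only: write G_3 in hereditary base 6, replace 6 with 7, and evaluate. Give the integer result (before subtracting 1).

8

base 3: 6 = 2·3; at 4: 2·4 = 8; next = 7
base 4: 7 = 4 + 3; at 5: 5 + 3 = 8; next = 7
base 5: 7 = 5 + 2; at 6: 6 + 2 = 8; next = 7
base 6: 7 = 6 + 1; at 7: 7 + 1 = 8; next = 7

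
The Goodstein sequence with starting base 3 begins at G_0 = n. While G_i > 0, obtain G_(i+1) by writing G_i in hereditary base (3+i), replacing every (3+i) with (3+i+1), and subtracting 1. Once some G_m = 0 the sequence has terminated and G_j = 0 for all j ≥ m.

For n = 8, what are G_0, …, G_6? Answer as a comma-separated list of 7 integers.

G_0=8  [base 3] 2·3 + 2  →[3↦4]→  2·4 + 2 = 10  −1 ⇒ G_1=9
G_1=9  [base 4] 2·4 + 1  →[4↦5]→  2·5 + 1 = 11  −1 ⇒ G_2=10
G_2=10  [base 5] 2·5  →[5↦6]→  2·6 = 12  −1 ⇒ G_3=11
G_3=11  [base 6] 6 + 5  →[6↦7]→  7 + 5 = 12  −1 ⇒ G_4=11
G_4=11  [base 7] 7 + 4  →[7↦8]→  8 + 4 = 12  −1 ⇒ G_5=11
G_5=11  [base 8] 8 + 3  →[8↦9]→  9 + 3 = 12  −1 ⇒ G_6=11

8, 9, 10, 11, 11, 11, 11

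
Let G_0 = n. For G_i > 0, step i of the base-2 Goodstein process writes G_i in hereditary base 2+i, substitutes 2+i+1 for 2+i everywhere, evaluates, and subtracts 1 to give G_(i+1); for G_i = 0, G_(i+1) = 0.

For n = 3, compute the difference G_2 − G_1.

3 —HB2→ 2 + 1 —bump→ 3 + 1 = 4 —(−1)→ 3
3 —HB3→ 3 —bump→ 4 = 4 —(−1)→ 3

0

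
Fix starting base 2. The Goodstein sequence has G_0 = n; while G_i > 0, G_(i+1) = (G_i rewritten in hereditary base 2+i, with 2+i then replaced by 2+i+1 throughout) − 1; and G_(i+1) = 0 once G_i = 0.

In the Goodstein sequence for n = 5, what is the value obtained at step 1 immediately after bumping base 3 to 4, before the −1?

256

[0] 5 ≡ 2^2 + 1 (base 2). Lift 3: 28. −1: 27.
[1] 27 ≡ 3^3 (base 3). Lift 4: 256. −1: 255.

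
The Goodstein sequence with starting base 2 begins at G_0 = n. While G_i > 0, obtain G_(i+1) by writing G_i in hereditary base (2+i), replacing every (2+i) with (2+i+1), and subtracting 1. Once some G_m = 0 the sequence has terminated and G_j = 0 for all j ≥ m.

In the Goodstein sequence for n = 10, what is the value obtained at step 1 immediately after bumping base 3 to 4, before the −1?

(0) 10|_2 = 2^(2 + 1) + 2 ↦ 3^(3 + 1) + 3|_3 = 84 ⇒ 83
(1) 83|_3 = 3^(3 + 1) + 2 ↦ 4^(4 + 1) + 2|_4 = 1026 ⇒ 1025

1026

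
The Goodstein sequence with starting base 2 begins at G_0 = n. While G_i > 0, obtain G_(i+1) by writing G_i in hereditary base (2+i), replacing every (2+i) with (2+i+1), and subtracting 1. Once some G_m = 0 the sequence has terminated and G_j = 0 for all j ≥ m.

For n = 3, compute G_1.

G_0 = 3. HB_2(3) = 2 + 1. Bump = 4. G_1 = 3.
G_1 = 3. HB_3(3) = 3. Bump = 4. G_2 = 3.

3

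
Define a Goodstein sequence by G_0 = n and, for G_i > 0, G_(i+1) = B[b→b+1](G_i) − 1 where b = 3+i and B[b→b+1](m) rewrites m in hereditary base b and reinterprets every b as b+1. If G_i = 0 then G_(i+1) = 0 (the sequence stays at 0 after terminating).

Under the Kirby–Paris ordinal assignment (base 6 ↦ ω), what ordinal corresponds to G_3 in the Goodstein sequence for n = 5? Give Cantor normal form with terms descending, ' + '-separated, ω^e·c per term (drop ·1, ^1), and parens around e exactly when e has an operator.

5

base 3: 5 = 3 + 2; at 4: 4 + 2 = 6; next = 5
base 4: 5 = 4 + 1; at 5: 5 + 1 = 6; next = 5
base 5: 5 = 5; at 6: 6 = 6; next = 5
base 6: 5 = 5; at 7: 5 = 5; next = 4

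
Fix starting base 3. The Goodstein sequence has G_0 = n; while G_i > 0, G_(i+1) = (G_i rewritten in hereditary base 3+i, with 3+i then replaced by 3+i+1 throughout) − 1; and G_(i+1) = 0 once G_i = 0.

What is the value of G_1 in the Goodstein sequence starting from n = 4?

step 0: 4 = 3 + 1; sub 4 for 3: 4 + 1; = 5; G_1 = 5−1 = 4
step 1: 4 = 4; sub 5 for 4: 5; = 5; G_2 = 5−1 = 4

4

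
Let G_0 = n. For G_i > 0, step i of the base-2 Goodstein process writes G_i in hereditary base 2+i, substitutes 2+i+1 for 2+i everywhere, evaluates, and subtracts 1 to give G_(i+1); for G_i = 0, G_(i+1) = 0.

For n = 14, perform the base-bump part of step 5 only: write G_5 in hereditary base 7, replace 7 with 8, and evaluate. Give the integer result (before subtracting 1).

base 2: 14 = 2^(2 + 1) + 2^2 + 2; at 3: 3^(3 + 1) + 3^3 + 3 = 111; next = 110
base 3: 110 = 3^(3 + 1) + 3^3 + 2; at 4: 4^(4 + 1) + 4^4 + 2 = 1282; next = 1281
base 4: 1281 = 4^(4 + 1) + 4^4 + 1; at 5: 5^(5 + 1) + 5^5 + 1 = 18751; next = 18750
base 5: 18750 = 5^(5 + 1) + 5^5; at 6: 6^(6 + 1) + 6^6 = 326592; next = 326591
base 6: 326591 = 6^(6 + 1) + 5·6^5 + 5·6^4 + 5·6^3 + 5·6^2 + 5·6 + 5; at 7: 7^(7 + 1) + 5·7^5 + 5·7^4 + 5·7^3 + 5·7^2 + 5·7 + 5 = 5862841; next = 5862840
base 7: 5862840 = 7^(7 + 1) + 5·7^5 + 5·7^4 + 5·7^3 + 5·7^2 + 5·7 + 4; at 8: 8^(8 + 1) + 5·8^5 + 5·8^4 + 5·8^3 + 5·8^2 + 5·8 + 4 = 134404972; next = 134404971

134404972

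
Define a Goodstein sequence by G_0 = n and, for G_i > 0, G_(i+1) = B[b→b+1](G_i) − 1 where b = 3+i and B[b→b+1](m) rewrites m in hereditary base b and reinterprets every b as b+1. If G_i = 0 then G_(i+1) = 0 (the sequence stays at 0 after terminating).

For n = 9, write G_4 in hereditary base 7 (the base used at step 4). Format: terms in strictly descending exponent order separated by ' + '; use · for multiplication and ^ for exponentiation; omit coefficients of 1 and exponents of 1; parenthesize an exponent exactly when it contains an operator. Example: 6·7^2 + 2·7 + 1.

3·7

9 —HB3→ 3^2 —bump→ 4^2 = 16 —(−1)→ 15
15 —HB4→ 3·4 + 3 —bump→ 3·5 + 3 = 18 —(−1)→ 17
17 —HB5→ 3·5 + 2 —bump→ 3·6 + 2 = 20 —(−1)→ 19
19 —HB6→ 3·6 + 1 —bump→ 3·7 + 1 = 22 —(−1)→ 21
21 —HB7→ 3·7 —bump→ 3·8 = 24 —(−1)→ 23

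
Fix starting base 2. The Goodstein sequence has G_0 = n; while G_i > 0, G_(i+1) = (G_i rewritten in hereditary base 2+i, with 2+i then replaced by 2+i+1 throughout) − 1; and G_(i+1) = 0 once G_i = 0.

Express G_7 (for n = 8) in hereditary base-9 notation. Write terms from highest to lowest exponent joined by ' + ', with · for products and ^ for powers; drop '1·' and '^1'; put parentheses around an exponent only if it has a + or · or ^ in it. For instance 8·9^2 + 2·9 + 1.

i=0: 8 = 2^(2 + 1) (b=2); 2→3: 3^(3 + 1) = 81; 81−1 = 80
i=1: 80 = 2·3^3 + 2·3^2 + 2·3 + 2 (b=3); 3→4: 2·4^4 + 2·4^2 + 2·4 + 2 = 554; 554−1 = 553
i=2: 553 = 2·4^4 + 2·4^2 + 2·4 + 1 (b=4); 4→5: 2·5^5 + 2·5^2 + 2·5 + 1 = 6311; 6311−1 = 6310
i=3: 6310 = 2·5^5 + 2·5^2 + 2·5 (b=5); 5→6: 2·6^6 + 2·6^2 + 2·6 = 93396; 93396−1 = 93395
i=4: 93395 = 2·6^6 + 2·6^2 + 6 + 5 (b=6); 6→7: 2·7^7 + 2·7^2 + 7 + 5 = 1647196; 1647196−1 = 1647195
i=5: 1647195 = 2·7^7 + 2·7^2 + 7 + 4 (b=7); 7→8: 2·8^8 + 2·8^2 + 8 + 4 = 33554572; 33554572−1 = 33554571
i=6: 33554571 = 2·8^8 + 2·8^2 + 8 + 3 (b=8); 8→9: 2·9^9 + 2·9^2 + 9 + 3 = 774841152; 774841152−1 = 774841151

2·9^9 + 2·9^2 + 9 + 2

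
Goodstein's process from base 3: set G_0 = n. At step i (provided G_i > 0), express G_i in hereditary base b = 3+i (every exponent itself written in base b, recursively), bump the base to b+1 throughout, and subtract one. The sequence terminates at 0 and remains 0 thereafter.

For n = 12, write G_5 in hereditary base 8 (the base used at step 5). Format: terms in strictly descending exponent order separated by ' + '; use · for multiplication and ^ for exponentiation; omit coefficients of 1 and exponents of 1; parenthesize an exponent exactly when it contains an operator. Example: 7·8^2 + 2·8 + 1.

12 —HB3→ 3^2 + 3 —bump→ 4^2 + 4 = 20 —(−1)→ 19
19 —HB4→ 4^2 + 3 —bump→ 5^2 + 3 = 28 —(−1)→ 27
27 —HB5→ 5^2 + 2 —bump→ 6^2 + 2 = 38 —(−1)→ 37
37 —HB6→ 6^2 + 1 —bump→ 7^2 + 1 = 50 —(−1)→ 49
49 —HB7→ 7^2 —bump→ 8^2 = 64 —(−1)→ 63
63 —HB8→ 7·8 + 7 —bump→ 7·9 + 7 = 70 —(−1)→ 69

7·8 + 7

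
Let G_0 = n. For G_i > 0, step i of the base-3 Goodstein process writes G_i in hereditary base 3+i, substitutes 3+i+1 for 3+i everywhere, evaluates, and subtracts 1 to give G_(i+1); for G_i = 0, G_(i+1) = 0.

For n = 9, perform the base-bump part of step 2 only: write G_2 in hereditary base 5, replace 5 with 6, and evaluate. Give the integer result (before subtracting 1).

base 3: 9 = 3^2; at 4: 4^2 = 16; next = 15
base 4: 15 = 3·4 + 3; at 5: 3·5 + 3 = 18; next = 17
base 5: 17 = 3·5 + 2; at 6: 3·6 + 2 = 20; next = 19

20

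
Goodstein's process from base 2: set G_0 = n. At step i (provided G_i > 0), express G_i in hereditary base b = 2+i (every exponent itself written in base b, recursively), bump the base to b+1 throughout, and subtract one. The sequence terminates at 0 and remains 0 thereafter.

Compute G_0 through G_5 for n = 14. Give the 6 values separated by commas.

14, 110, 1281, 18750, 326591, 5862840

G_0 = 14. HB_2(14) = 2^(2 + 1) + 2^2 + 2. Bump = 111. G_1 = 110.
G_1 = 110. HB_3(110) = 3^(3 + 1) + 3^3 + 2. Bump = 1282. G_2 = 1281.
G_2 = 1281. HB_4(1281) = 4^(4 + 1) + 4^4 + 1. Bump = 18751. G_3 = 18750.
G_3 = 18750. HB_5(18750) = 5^(5 + 1) + 5^5. Bump = 326592. G_4 = 326591.
G_4 = 326591. HB_6(326591) = 6^(6 + 1) + 5·6^5 + 5·6^4 + 5·6^3 + 5·6^2 + 5·6 + 5. Bump = 5862841. G_5 = 5862840.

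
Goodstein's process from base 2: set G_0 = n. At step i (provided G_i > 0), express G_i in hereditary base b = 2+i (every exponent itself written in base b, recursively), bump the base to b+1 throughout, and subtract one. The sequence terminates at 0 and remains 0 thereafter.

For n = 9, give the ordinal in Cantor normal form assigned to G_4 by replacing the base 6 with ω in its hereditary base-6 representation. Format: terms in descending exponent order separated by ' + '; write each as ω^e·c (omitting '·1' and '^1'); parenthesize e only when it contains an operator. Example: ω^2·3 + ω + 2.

ω^ω·3 + ω^3·3 + ω^2·3 + ω·3 + 1

step 0: 9 = 2^(2 + 1) + 1; sub 3 for 2: 3^(3 + 1) + 1; = 82; G_1 = 82−1 = 81
step 1: 81 = 3^(3 + 1); sub 4 for 3: 4^(4 + 1); = 1024; G_2 = 1024−1 = 1023
step 2: 1023 = 3·4^4 + 3·4^3 + 3·4^2 + 3·4 + 3; sub 5 for 4: 3·5^5 + 3·5^3 + 3·5^2 + 3·5 + 3; = 9843; G_3 = 9843−1 = 9842
step 3: 9842 = 3·5^5 + 3·5^3 + 3·5^2 + 3·5 + 2; sub 6 for 5: 3·6^6 + 3·6^3 + 3·6^2 + 3·6 + 2; = 140744; G_4 = 140744−1 = 140743
step 4: 140743 = 3·6^6 + 3·6^3 + 3·6^2 + 3·6 + 1; sub 7 for 6: 3·7^7 + 3·7^3 + 3·7^2 + 3·7 + 1; = 2471827; G_5 = 2471827−1 = 2471826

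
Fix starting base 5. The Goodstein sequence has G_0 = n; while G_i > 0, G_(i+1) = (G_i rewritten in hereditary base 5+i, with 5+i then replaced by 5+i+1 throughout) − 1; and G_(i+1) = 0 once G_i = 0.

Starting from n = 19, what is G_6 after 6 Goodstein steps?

base 5: 19 = 3·5 + 4; at 6: 3·6 + 4 = 22; next = 21
base 6: 21 = 3·6 + 3; at 7: 3·7 + 3 = 24; next = 23
base 7: 23 = 3·7 + 2; at 8: 3·8 + 2 = 26; next = 25
base 8: 25 = 3·8 + 1; at 9: 3·9 + 1 = 28; next = 27
base 9: 27 = 3·9; at 10: 3·10 = 30; next = 29
base 10: 29 = 2·10 + 9; at 11: 2·11 + 9 = 31; next = 30
base 11: 30 = 2·11 + 8; at 12: 2·12 + 8 = 32; next = 31

30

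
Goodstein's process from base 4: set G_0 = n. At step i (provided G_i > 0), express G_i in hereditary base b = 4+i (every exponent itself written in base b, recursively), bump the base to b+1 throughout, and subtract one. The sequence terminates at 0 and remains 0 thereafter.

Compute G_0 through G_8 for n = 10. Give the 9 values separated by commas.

10, 11, 12, 13, 13, 13, 13, 13, 13

i=0: 10 = 2·4 + 2 (b=4); 4→5: 2·5 + 2 = 12; 12−1 = 11
i=1: 11 = 2·5 + 1 (b=5); 5→6: 2·6 + 1 = 13; 13−1 = 12
i=2: 12 = 2·6 (b=6); 6→7: 2·7 = 14; 14−1 = 13
i=3: 13 = 7 + 6 (b=7); 7→8: 8 + 6 = 14; 14−1 = 13
i=4: 13 = 8 + 5 (b=8); 8→9: 9 + 5 = 14; 14−1 = 13
i=5: 13 = 9 + 4 (b=9); 9→10: 10 + 4 = 14; 14−1 = 13
i=6: 13 = 10 + 3 (b=10); 10→11: 11 + 3 = 14; 14−1 = 13
i=7: 13 = 11 + 2 (b=11); 11→12: 12 + 2 = 14; 14−1 = 13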